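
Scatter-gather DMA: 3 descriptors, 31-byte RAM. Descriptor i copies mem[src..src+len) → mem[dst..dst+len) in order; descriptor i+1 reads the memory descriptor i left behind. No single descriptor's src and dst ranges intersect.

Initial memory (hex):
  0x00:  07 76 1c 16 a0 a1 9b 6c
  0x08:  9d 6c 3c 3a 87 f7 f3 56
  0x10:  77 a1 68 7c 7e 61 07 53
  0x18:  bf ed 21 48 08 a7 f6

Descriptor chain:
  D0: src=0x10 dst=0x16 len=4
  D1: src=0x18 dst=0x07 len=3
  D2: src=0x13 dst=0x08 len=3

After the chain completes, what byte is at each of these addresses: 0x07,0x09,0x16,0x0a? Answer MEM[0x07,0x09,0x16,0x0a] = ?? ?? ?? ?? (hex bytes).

  after D0: wrote 4B at 0x16 = 77a1687c
  after D1: wrote 3B at 0x07 = 687c21
  after D2: wrote 3B at 0x08 = 7c7e61
query mem[0x07]=0x68, mem[0x09]=0x7e, mem[0x16]=0x77, mem[0x0a]=0x61

MEM[0x07,0x09,0x16,0x0a] = 68 7e 77 61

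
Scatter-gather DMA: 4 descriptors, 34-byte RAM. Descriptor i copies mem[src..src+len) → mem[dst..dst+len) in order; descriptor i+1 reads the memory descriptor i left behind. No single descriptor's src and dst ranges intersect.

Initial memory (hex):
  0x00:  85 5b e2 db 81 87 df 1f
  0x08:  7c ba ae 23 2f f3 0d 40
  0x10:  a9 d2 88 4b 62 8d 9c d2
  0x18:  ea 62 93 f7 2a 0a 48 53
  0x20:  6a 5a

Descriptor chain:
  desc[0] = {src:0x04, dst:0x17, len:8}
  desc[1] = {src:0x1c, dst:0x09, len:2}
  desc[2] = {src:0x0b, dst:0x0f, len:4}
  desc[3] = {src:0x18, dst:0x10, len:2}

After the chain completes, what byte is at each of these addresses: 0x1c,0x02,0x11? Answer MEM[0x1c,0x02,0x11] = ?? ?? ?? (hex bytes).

MEM[0x1c,0x02,0x11] = ba e2 df

[0] 0x04->0x17 len=8 : 81 87 df 1f 7c ba ae 23
[1] 0x1c->0x09 len=2 : ba ae
[2] 0x0b->0x0f len=4 : 23 2f f3 0d
[3] 0x18->0x10 len=2 : 87 df
query mem[0x1c]=0xba, mem[0x02]=0xe2, mem[0x11]=0xdf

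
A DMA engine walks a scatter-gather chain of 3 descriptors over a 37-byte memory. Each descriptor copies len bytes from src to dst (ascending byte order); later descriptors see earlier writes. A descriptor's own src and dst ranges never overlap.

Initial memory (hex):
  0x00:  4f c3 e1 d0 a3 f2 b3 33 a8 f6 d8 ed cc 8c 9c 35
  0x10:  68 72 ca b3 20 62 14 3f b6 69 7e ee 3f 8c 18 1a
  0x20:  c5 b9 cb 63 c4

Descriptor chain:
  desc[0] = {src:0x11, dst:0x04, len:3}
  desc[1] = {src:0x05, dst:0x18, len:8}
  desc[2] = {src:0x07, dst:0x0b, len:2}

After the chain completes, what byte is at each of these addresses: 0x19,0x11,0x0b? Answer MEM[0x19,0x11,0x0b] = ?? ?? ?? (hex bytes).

MEM[0x19,0x11,0x0b] = b3 72 33

[0] 0x11->0x04 len=3 : 72 ca b3
[1] 0x05->0x18 len=8 : ca b3 33 a8 f6 d8 ed cc
[2] 0x07->0x0b len=2 : 33 a8
query mem[0x19]=0xb3, mem[0x11]=0x72, mem[0x0b]=0x33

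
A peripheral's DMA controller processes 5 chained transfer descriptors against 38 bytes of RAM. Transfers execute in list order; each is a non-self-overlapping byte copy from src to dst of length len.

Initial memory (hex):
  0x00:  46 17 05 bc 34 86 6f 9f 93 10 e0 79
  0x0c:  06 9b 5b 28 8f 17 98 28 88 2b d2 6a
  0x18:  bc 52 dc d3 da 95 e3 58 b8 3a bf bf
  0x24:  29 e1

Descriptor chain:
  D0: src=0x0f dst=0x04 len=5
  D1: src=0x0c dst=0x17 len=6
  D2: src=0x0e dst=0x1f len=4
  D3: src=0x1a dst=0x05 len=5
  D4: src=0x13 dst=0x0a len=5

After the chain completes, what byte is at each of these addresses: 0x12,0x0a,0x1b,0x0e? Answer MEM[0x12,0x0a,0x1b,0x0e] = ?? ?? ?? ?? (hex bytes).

#0 dst[0x04+5] := {0x28,0x8f,0x17,0x98,0x28}
#1 dst[0x17+6] := {0x06,0x9b,0x5b,0x28,0x8f,0x17}
#2 dst[0x1f+4] := {0x5b,0x28,0x8f,0x17}
#3 dst[0x05+5] := {0x28,0x8f,0x17,0x95,0xe3}
#4 dst[0x0a+5] := {0x28,0x88,0x2b,0xd2,0x06}
query mem[0x12]=0x98, mem[0x0a]=0x28, mem[0x1b]=0x8f, mem[0x0e]=0x06

MEM[0x12,0x0a,0x1b,0x0e] = 98 28 8f 06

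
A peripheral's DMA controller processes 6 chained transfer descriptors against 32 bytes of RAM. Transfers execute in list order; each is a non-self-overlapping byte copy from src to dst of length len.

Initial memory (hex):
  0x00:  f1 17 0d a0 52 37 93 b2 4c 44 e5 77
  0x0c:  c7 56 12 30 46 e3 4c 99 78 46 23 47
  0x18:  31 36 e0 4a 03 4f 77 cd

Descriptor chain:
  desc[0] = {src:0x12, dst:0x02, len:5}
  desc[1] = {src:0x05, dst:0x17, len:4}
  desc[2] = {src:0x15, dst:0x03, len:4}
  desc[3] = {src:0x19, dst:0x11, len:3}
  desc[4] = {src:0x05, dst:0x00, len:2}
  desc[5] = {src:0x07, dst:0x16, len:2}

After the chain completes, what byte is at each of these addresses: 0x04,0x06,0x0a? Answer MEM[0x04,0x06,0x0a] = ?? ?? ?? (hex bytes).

#0 dst[0x02+5] := {0x4c,0x99,0x78,0x46,0x23}
#1 dst[0x17+4] := {0x46,0x23,0xb2,0x4c}
#2 dst[0x03+4] := {0x46,0x23,0x46,0x23}
#3 dst[0x11+3] := {0xb2,0x4c,0x4a}
#4 dst[0x00+2] := {0x46,0x23}
#5 dst[0x16+2] := {0xb2,0x4c}
query mem[0x04]=0x23, mem[0x06]=0x23, mem[0x0a]=0xe5

MEM[0x04,0x06,0x0a] = 23 23 e5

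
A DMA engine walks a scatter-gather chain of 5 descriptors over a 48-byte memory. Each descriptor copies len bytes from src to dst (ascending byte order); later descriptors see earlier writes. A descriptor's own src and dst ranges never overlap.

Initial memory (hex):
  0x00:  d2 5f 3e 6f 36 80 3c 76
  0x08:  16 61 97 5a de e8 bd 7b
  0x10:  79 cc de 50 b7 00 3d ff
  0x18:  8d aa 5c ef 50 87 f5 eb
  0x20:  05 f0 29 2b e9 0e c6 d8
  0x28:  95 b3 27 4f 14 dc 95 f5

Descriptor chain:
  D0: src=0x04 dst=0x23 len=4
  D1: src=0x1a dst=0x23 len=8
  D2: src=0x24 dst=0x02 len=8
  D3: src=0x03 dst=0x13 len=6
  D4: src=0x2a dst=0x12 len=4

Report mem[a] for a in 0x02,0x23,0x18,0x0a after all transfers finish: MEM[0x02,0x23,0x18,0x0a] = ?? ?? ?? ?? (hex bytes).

#0 dst[0x23+4] := {0x36,0x80,0x3c,0x76}
#1 dst[0x23+8] := {0x5c,0xef,0x50,0x87,0xf5,0xeb,0x05,0xf0}
#2 dst[0x02+8] := {0xef,0x50,0x87,0xf5,0xeb,0x05,0xf0,0x4f}
#3 dst[0x13+6] := {0x50,0x87,0xf5,0xeb,0x05,0xf0}
#4 dst[0x12+4] := {0xf0,0x4f,0x14,0xdc}
query mem[0x02]=0xef, mem[0x23]=0x5c, mem[0x18]=0xf0, mem[0x0a]=0x97

MEM[0x02,0x23,0x18,0x0a] = ef 5c f0 97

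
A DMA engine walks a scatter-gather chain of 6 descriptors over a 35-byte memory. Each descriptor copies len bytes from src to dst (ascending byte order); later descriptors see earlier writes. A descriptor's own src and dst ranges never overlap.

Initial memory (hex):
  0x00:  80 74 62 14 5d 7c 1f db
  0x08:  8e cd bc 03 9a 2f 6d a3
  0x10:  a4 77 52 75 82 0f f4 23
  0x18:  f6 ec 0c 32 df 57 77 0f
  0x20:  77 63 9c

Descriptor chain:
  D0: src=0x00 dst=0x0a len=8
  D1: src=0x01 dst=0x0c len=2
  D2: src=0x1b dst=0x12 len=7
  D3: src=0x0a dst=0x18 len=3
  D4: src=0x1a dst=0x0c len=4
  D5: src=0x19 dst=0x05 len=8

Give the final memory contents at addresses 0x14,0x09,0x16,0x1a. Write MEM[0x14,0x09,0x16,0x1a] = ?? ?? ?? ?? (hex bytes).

MEM[0x14,0x09,0x16,0x1a] = 57 57 0f 74

  after D0: wrote 8B at 0x0a = 807462145d7c1fdb
  after D1: wrote 2B at 0x0c = 7462
  after D2: wrote 7B at 0x12 = 32df57770f7763
  after D3: wrote 3B at 0x18 = 807474
  after D4: wrote 4B at 0x0c = 7432df57
  after D5: wrote 8B at 0x05 = 747432df57770f77
query mem[0x14]=0x57, mem[0x09]=0x57, mem[0x16]=0x0f, mem[0x1a]=0x74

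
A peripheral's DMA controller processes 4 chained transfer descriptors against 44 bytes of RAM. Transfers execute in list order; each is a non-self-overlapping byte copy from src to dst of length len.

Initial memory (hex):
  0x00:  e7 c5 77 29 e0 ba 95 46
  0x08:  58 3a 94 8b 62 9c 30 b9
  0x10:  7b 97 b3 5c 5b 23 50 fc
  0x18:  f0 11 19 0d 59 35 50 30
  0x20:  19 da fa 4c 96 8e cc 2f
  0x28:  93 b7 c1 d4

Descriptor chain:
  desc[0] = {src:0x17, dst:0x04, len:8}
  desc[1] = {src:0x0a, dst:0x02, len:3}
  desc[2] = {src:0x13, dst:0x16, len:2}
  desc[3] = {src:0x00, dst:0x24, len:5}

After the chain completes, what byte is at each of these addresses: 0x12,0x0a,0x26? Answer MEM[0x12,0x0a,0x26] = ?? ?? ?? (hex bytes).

D0: mem[0x04..0x0b] <- [fc f0 11 19 0d 59 35 50]
D1: mem[0x02..0x04] <- [35 50 62]
D2: mem[0x16..0x17] <- [5c 5b]
D3: mem[0x24..0x28] <- [e7 c5 35 50 62]
query mem[0x12]=0xb3, mem[0x0a]=0x35, mem[0x26]=0x35

MEM[0x12,0x0a,0x26] = b3 35 35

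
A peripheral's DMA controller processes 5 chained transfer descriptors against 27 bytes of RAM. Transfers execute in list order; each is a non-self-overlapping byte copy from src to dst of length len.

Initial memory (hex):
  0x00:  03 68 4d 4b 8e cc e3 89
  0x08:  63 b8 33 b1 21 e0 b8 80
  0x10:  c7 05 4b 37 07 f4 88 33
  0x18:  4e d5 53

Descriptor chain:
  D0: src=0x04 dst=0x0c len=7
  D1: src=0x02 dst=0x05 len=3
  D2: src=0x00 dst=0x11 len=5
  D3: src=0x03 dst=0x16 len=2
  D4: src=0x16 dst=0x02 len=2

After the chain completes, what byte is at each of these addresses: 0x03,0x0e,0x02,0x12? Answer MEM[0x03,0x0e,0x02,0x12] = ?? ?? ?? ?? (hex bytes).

MEM[0x03,0x0e,0x02,0x12] = 8e e3 4b 68

D0: mem[0x0c..0x12] <- [8e cc e3 89 63 b8 33]
D1: mem[0x05..0x07] <- [4d 4b 8e]
D2: mem[0x11..0x15] <- [03 68 4d 4b 8e]
D3: mem[0x16..0x17] <- [4b 8e]
D4: mem[0x02..0x03] <- [4b 8e]
query mem[0x03]=0x8e, mem[0x0e]=0xe3, mem[0x02]=0x4b, mem[0x12]=0x68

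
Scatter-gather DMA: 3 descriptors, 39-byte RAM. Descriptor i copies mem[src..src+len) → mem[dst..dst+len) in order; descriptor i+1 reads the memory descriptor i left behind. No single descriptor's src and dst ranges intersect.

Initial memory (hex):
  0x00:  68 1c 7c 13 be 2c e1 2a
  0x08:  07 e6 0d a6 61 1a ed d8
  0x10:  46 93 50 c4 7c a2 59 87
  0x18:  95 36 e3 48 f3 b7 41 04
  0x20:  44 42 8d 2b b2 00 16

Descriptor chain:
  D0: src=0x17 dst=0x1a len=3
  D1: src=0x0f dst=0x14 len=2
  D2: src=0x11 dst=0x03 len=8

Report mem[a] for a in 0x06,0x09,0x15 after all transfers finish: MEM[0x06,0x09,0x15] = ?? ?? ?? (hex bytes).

[0] 0x17->0x1a len=3 : 87 95 36
[1] 0x0f->0x14 len=2 : d8 46
[2] 0x11->0x03 len=8 : 93 50 c4 d8 46 59 87 95
query mem[0x06]=0xd8, mem[0x09]=0x87, mem[0x15]=0x46

MEM[0x06,0x09,0x15] = d8 87 46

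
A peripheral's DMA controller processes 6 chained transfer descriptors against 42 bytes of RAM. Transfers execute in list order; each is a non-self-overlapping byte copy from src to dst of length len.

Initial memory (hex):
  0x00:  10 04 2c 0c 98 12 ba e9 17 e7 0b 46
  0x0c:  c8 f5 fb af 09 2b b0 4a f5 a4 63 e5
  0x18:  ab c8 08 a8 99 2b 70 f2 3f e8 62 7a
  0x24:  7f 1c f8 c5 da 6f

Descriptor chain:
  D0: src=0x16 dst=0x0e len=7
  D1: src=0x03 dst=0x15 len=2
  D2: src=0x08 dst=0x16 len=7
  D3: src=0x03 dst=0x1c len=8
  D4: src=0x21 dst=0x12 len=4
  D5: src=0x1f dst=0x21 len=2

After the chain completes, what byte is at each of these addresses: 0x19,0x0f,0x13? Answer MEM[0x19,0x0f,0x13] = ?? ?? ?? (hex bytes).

MEM[0x19,0x0f,0x13] = 46 e5 e7

#0 dst[0x0e+7] := {0x63,0xe5,0xab,0xc8,0x08,0xa8,0x99}
#1 dst[0x15+2] := {0x0c,0x98}
#2 dst[0x16+7] := {0x17,0xe7,0x0b,0x46,0xc8,0xf5,0x63}
#3 dst[0x1c+8] := {0x0c,0x98,0x12,0xba,0xe9,0x17,0xe7,0x0b}
#4 dst[0x12+4] := {0x17,0xe7,0x0b,0x7f}
#5 dst[0x21+2] := {0xba,0xe9}
query mem[0x19]=0x46, mem[0x0f]=0xe5, mem[0x13]=0xe7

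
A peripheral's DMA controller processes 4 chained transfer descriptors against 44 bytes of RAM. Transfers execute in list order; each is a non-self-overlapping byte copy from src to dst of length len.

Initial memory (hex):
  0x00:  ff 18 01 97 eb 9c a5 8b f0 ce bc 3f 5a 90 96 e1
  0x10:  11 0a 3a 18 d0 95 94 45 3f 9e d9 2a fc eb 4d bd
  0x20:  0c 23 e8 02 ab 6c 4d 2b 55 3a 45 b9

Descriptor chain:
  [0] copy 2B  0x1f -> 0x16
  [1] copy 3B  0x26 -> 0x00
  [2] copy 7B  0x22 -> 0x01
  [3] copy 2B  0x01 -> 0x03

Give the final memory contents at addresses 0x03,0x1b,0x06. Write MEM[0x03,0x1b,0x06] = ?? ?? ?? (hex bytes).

D0: mem[0x16..0x17] <- [bd 0c]
D1: mem[0x00..0x02] <- [4d 2b 55]
D2: mem[0x01..0x07] <- [e8 02 ab 6c 4d 2b 55]
D3: mem[0x03..0x04] <- [e8 02]
query mem[0x03]=0xe8, mem[0x1b]=0x2a, mem[0x06]=0x2b

MEM[0x03,0x1b,0x06] = e8 2a 2b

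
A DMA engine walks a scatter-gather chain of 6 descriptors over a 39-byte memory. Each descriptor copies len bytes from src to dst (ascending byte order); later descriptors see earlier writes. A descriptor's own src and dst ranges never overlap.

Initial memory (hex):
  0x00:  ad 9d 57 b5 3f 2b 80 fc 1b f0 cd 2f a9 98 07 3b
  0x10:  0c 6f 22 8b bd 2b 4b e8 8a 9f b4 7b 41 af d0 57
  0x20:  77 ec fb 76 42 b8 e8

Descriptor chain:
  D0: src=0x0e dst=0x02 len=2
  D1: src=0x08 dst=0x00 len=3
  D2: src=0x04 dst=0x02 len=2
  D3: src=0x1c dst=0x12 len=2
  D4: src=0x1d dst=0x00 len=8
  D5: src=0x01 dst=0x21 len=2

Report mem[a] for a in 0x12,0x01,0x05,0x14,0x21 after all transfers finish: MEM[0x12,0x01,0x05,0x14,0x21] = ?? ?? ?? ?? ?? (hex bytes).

MEM[0x12,0x01,0x05,0x14,0x21] = 41 d0 fb bd d0

  after D0: wrote 2B at 0x02 = 073b
  after D1: wrote 3B at 0x00 = 1bf0cd
  after D2: wrote 2B at 0x02 = 3f2b
  after D3: wrote 2B at 0x12 = 41af
  after D4: wrote 8B at 0x00 = afd05777ecfb7642
  after D5: wrote 2B at 0x21 = d057
query mem[0x12]=0x41, mem[0x01]=0xd0, mem[0x05]=0xfb, mem[0x14]=0xbd, mem[0x21]=0xd0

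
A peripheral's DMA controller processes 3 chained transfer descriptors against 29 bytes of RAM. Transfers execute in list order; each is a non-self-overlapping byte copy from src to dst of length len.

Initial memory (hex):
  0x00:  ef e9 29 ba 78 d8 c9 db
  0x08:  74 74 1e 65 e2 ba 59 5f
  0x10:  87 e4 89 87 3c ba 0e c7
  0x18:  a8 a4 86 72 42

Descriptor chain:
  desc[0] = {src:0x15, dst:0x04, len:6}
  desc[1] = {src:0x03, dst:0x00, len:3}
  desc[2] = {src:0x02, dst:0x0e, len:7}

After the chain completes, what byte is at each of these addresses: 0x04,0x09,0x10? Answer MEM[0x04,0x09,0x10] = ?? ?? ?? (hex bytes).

MEM[0x04,0x09,0x10] = ba 86 ba

  after D0: wrote 6B at 0x04 = ba0ec7a8a486
  after D1: wrote 3B at 0x00 = baba0e
  after D2: wrote 7B at 0x0e = 0ebaba0ec7a8a4
query mem[0x04]=0xba, mem[0x09]=0x86, mem[0x10]=0xba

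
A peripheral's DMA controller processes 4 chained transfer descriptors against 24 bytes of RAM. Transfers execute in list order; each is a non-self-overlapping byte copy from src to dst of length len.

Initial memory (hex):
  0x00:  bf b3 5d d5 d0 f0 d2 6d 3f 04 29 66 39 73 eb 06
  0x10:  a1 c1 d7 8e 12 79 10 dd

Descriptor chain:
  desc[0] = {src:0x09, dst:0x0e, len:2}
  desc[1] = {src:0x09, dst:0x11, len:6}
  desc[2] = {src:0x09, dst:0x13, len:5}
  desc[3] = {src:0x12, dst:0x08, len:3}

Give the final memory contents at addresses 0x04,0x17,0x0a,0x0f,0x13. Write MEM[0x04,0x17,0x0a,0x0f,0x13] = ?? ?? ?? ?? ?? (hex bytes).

MEM[0x04,0x17,0x0a,0x0f,0x13] = d0 73 29 29 04

D0: mem[0x0e..0x0f] <- [04 29]
D1: mem[0x11..0x16] <- [04 29 66 39 73 04]
D2: mem[0x13..0x17] <- [04 29 66 39 73]
D3: mem[0x08..0x0a] <- [29 04 29]
query mem[0x04]=0xd0, mem[0x17]=0x73, mem[0x0a]=0x29, mem[0x0f]=0x29, mem[0x13]=0x04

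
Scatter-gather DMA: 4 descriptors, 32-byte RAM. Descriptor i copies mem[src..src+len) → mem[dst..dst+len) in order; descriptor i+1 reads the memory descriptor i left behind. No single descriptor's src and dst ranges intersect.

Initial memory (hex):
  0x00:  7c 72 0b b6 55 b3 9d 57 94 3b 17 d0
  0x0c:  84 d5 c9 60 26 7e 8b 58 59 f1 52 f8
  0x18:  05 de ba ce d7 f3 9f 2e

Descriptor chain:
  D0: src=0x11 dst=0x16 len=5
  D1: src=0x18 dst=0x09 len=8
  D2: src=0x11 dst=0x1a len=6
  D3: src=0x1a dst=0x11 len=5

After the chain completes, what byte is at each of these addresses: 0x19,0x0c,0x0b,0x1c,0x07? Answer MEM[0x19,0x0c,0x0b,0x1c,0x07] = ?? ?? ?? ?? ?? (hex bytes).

#0 dst[0x16+5] := {0x7e,0x8b,0x58,0x59,0xf1}
#1 dst[0x09+8] := {0x58,0x59,0xf1,0xce,0xd7,0xf3,0x9f,0x2e}
#2 dst[0x1a+6] := {0x7e,0x8b,0x58,0x59,0xf1,0x7e}
#3 dst[0x11+5] := {0x7e,0x8b,0x58,0x59,0xf1}
query mem[0x19]=0x59, mem[0x0c]=0xce, mem[0x0b]=0xf1, mem[0x1c]=0x58, mem[0x07]=0x57

MEM[0x19,0x0c,0x0b,0x1c,0x07] = 59 ce f1 58 57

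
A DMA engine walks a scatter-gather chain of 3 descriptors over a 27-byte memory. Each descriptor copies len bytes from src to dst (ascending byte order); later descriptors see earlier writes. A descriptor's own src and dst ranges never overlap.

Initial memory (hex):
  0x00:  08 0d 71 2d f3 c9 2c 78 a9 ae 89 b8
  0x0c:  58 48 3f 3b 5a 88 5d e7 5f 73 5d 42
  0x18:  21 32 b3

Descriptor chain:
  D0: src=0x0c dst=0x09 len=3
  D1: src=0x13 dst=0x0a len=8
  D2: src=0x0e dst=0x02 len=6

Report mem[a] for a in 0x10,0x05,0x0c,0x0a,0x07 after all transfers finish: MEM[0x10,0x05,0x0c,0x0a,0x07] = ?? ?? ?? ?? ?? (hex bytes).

MEM[0x10,0x05,0x0c,0x0a,0x07] = 32 b3 73 e7 e7

#0 dst[0x09+3] := {0x58,0x48,0x3f}
#1 dst[0x0a+8] := {0xe7,0x5f,0x73,0x5d,0x42,0x21,0x32,0xb3}
#2 dst[0x02+6] := {0x42,0x21,0x32,0xb3,0x5d,0xe7}
query mem[0x10]=0x32, mem[0x05]=0xb3, mem[0x0c]=0x73, mem[0x0a]=0xe7, mem[0x07]=0xe7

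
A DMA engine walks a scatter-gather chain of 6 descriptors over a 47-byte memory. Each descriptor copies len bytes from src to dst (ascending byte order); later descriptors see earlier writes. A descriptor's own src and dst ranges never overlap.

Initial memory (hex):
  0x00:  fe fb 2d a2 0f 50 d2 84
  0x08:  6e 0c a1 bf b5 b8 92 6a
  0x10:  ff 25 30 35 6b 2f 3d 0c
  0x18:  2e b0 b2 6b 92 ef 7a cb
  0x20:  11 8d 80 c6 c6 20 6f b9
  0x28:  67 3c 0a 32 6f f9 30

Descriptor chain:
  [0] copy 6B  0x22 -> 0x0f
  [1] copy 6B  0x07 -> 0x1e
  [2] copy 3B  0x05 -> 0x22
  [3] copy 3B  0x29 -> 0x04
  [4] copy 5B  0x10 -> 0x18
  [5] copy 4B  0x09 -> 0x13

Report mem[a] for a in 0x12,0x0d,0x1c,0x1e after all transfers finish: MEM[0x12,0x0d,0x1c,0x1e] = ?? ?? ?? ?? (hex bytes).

MEM[0x12,0x0d,0x1c,0x1e] = 20 b8 b9 84

  after D0: wrote 6B at 0x0f = 80c6c6206fb9
  after D1: wrote 6B at 0x1e = 846e0ca1bfb5
  after D2: wrote 3B at 0x22 = 50d284
  after D3: wrote 3B at 0x04 = 3c0a32
  after D4: wrote 5B at 0x18 = c6c6206fb9
  after D5: wrote 4B at 0x13 = 0ca1bfb5
query mem[0x12]=0x20, mem[0x0d]=0xb8, mem[0x1c]=0xb9, mem[0x1e]=0x84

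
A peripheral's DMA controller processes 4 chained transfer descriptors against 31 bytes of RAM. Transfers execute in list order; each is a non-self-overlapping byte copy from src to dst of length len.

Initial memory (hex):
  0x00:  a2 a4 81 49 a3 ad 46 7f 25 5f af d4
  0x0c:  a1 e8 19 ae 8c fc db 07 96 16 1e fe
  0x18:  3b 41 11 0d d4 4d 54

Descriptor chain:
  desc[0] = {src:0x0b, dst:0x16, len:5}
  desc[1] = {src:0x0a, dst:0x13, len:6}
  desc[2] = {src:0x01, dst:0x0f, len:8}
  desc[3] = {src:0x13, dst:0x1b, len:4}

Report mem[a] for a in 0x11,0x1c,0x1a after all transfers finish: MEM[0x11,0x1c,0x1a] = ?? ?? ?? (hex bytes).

MEM[0x11,0x1c,0x1a] = 49 46 ae

  after D0: wrote 5B at 0x16 = d4a1e819ae
  after D1: wrote 6B at 0x13 = afd4a1e819ae
  after D2: wrote 8B at 0x0f = a48149a3ad467f25
  after D3: wrote 4B at 0x1b = ad467f25
query mem[0x11]=0x49, mem[0x1c]=0x46, mem[0x1a]=0xae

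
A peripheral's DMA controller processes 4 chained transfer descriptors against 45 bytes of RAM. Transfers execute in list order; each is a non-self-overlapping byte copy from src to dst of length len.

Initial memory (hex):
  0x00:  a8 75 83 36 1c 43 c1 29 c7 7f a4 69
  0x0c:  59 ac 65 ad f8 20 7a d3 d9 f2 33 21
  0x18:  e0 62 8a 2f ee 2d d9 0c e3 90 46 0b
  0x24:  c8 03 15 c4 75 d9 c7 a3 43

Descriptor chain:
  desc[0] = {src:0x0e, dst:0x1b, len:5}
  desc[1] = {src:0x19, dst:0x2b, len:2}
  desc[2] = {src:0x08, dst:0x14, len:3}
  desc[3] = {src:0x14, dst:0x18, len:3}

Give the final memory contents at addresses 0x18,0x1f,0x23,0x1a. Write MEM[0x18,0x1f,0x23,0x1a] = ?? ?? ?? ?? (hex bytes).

MEM[0x18,0x1f,0x23,0x1a] = c7 7a 0b a4

D0: mem[0x1b..0x1f] <- [65 ad f8 20 7a]
D1: mem[0x2b..0x2c] <- [62 8a]
D2: mem[0x14..0x16] <- [c7 7f a4]
D3: mem[0x18..0x1a] <- [c7 7f a4]
query mem[0x18]=0xc7, mem[0x1f]=0x7a, mem[0x23]=0x0b, mem[0x1a]=0xa4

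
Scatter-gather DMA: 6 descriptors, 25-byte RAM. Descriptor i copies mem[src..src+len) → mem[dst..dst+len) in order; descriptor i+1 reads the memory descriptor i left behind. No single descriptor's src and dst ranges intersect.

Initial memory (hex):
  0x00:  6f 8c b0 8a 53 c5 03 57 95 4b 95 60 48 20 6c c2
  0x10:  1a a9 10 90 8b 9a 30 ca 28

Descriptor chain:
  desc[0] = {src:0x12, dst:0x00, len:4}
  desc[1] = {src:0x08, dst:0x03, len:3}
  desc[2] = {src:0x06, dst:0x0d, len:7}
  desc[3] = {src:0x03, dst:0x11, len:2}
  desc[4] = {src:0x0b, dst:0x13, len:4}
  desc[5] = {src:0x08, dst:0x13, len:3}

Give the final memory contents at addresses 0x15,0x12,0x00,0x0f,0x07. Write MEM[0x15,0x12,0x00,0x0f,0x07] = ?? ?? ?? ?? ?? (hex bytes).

MEM[0x15,0x12,0x00,0x0f,0x07] = 95 4b 10 95 57

[0] 0x12->0x00 len=4 : 10 90 8b 9a
[1] 0x08->0x03 len=3 : 95 4b 95
[2] 0x06->0x0d len=7 : 03 57 95 4b 95 60 48
[3] 0x03->0x11 len=2 : 95 4b
[4] 0x0b->0x13 len=4 : 60 48 03 57
[5] 0x08->0x13 len=3 : 95 4b 95
query mem[0x15]=0x95, mem[0x12]=0x4b, mem[0x00]=0x10, mem[0x0f]=0x95, mem[0x07]=0x57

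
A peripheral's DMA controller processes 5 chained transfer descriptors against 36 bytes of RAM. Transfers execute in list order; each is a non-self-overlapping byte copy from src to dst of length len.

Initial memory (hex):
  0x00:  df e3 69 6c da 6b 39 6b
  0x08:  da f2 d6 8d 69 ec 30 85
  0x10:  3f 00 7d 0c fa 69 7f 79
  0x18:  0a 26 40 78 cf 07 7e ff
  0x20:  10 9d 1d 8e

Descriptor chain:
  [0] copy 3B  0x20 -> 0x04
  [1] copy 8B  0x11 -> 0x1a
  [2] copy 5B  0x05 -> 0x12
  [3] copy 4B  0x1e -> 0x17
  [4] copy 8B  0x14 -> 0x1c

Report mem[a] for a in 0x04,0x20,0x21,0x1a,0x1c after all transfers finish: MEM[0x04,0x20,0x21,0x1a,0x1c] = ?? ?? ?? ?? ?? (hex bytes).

  after D0: wrote 3B at 0x04 = 109d1d
  after D1: wrote 8B at 0x1a = 007d0cfa697f790a
  after D2: wrote 5B at 0x12 = 9d1d6bdaf2
  after D3: wrote 4B at 0x17 = 697f790a
  after D4: wrote 8B at 0x1c = 6bdaf2697f790a7d
query mem[0x04]=0x10, mem[0x20]=0x7f, mem[0x21]=0x79, mem[0x1a]=0x0a, mem[0x1c]=0x6b

MEM[0x04,0x20,0x21,0x1a,0x1c] = 10 7f 79 0a 6b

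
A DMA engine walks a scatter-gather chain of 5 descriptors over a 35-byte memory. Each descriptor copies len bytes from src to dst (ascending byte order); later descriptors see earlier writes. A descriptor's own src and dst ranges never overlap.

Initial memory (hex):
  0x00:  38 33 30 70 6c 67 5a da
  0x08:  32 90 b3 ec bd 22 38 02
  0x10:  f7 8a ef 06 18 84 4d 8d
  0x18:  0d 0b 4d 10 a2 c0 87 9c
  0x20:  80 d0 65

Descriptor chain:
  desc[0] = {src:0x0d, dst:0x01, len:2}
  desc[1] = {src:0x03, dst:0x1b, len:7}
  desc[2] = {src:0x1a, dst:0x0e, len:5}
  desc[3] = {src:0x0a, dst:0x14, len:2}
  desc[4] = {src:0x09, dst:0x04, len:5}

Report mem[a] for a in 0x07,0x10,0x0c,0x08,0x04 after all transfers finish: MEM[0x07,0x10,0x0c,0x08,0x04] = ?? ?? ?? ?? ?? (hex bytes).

MEM[0x07,0x10,0x0c,0x08,0x04] = bd 6c bd 22 90

#0 dst[0x01+2] := {0x22,0x38}
#1 dst[0x1b+7] := {0x70,0x6c,0x67,0x5a,0xda,0x32,0x90}
#2 dst[0x0e+5] := {0x4d,0x70,0x6c,0x67,0x5a}
#3 dst[0x14+2] := {0xb3,0xec}
#4 dst[0x04+5] := {0x90,0xb3,0xec,0xbd,0x22}
query mem[0x07]=0xbd, mem[0x10]=0x6c, mem[0x0c]=0xbd, mem[0x08]=0x22, mem[0x04]=0x90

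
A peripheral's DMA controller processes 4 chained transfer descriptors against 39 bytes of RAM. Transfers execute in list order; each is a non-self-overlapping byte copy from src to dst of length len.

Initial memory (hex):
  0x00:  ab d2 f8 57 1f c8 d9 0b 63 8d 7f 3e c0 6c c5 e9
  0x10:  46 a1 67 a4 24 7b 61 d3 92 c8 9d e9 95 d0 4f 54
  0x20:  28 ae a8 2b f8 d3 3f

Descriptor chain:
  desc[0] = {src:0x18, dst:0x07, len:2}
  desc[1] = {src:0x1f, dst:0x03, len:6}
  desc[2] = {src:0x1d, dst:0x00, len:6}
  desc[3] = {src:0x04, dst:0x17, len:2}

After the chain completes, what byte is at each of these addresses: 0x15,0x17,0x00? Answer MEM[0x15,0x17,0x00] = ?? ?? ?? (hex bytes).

MEM[0x15,0x17,0x00] = 7b ae d0

[0] 0x18->0x07 len=2 : 92 c8
[1] 0x1f->0x03 len=6 : 54 28 ae a8 2b f8
[2] 0x1d->0x00 len=6 : d0 4f 54 28 ae a8
[3] 0x04->0x17 len=2 : ae a8
query mem[0x15]=0x7b, mem[0x17]=0xae, mem[0x00]=0xd0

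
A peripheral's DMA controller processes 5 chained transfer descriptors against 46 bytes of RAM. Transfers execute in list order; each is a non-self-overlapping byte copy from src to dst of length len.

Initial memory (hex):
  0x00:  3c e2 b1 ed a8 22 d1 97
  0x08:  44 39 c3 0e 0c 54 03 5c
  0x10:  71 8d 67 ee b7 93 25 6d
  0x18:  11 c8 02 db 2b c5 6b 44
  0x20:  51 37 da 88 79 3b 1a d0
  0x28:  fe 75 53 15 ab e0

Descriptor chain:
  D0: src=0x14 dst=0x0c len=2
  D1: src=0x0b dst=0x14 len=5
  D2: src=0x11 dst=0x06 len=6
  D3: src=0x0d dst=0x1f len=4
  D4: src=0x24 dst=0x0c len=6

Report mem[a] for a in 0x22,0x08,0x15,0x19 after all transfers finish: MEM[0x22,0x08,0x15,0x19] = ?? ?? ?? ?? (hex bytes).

D0: mem[0x0c..0x0d] <- [b7 93]
D1: mem[0x14..0x18] <- [0e b7 93 03 5c]
D2: mem[0x06..0x0b] <- [8d 67 ee 0e b7 93]
D3: mem[0x1f..0x22] <- [93 03 5c 71]
D4: mem[0x0c..0x11] <- [79 3b 1a d0 fe 75]
query mem[0x22]=0x71, mem[0x08]=0xee, mem[0x15]=0xb7, mem[0x19]=0xc8

MEM[0x22,0x08,0x15,0x19] = 71 ee b7 c8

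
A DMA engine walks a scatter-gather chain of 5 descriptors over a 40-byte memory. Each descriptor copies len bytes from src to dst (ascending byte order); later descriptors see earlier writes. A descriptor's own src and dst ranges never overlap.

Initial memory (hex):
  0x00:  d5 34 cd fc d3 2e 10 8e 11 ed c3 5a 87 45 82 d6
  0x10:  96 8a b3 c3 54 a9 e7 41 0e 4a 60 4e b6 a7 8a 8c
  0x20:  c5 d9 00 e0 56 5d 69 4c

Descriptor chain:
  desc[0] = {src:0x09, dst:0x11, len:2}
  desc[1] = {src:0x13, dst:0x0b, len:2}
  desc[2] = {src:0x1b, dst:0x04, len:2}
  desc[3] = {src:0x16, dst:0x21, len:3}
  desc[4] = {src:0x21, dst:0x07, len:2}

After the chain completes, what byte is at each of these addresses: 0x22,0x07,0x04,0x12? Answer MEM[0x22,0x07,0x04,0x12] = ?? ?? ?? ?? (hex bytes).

MEM[0x22,0x07,0x04,0x12] = 41 e7 4e c3

D0: mem[0x11..0x12] <- [ed c3]
D1: mem[0x0b..0x0c] <- [c3 54]
D2: mem[0x04..0x05] <- [4e b6]
D3: mem[0x21..0x23] <- [e7 41 0e]
D4: mem[0x07..0x08] <- [e7 41]
query mem[0x22]=0x41, mem[0x07]=0xe7, mem[0x04]=0x4e, mem[0x12]=0xc3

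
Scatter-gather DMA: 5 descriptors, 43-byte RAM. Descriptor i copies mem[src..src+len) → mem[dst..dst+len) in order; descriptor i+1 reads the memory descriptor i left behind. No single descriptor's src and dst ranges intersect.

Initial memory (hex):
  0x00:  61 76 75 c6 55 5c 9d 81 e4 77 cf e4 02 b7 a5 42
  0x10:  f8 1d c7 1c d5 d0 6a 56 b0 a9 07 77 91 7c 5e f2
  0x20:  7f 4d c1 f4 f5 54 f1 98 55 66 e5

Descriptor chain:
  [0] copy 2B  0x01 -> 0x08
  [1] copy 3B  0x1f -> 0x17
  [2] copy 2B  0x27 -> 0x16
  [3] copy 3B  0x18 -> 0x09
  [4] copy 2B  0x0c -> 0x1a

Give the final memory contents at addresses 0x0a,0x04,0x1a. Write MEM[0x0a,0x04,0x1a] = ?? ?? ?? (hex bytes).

#0 dst[0x08+2] := {0x76,0x75}
#1 dst[0x17+3] := {0xf2,0x7f,0x4d}
#2 dst[0x16+2] := {0x98,0x55}
#3 dst[0x09+3] := {0x7f,0x4d,0x07}
#4 dst[0x1a+2] := {0x02,0xb7}
query mem[0x0a]=0x4d, mem[0x04]=0x55, mem[0x1a]=0x02

MEM[0x0a,0x04,0x1a] = 4d 55 02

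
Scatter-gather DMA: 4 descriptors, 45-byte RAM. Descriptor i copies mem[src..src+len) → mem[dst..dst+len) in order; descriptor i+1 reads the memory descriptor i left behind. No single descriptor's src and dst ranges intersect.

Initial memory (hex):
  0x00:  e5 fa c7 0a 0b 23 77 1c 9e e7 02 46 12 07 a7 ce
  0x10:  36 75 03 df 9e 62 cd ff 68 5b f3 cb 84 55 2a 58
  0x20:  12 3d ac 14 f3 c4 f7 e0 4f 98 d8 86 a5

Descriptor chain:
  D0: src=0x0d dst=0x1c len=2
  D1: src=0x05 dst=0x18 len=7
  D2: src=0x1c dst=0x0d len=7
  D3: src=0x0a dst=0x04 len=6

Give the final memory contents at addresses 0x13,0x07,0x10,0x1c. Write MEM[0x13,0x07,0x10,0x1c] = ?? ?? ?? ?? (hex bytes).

#0 dst[0x1c+2] := {0x07,0xa7}
#1 dst[0x18+7] := {0x23,0x77,0x1c,0x9e,0xe7,0x02,0x46}
#2 dst[0x0d+7] := {0xe7,0x02,0x46,0x58,0x12,0x3d,0xac}
#3 dst[0x04+6] := {0x02,0x46,0x12,0xe7,0x02,0x46}
query mem[0x13]=0xac, mem[0x07]=0xe7, mem[0x10]=0x58, mem[0x1c]=0xe7

MEM[0x13,0x07,0x10,0x1c] = ac e7 58 e7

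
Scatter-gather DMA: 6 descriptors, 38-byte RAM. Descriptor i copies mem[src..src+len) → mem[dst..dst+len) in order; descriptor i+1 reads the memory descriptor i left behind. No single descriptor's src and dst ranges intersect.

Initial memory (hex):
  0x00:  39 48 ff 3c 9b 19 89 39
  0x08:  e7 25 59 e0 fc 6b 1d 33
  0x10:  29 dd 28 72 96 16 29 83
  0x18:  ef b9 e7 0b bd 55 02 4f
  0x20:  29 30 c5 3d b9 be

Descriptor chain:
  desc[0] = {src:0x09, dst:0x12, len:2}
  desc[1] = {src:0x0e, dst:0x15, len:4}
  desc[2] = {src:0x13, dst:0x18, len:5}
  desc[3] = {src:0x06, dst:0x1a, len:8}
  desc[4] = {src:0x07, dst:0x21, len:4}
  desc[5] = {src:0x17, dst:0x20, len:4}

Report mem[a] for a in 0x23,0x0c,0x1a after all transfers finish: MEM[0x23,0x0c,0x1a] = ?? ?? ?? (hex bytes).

[0] 0x09->0x12 len=2 : 25 59
[1] 0x0e->0x15 len=4 : 1d 33 29 dd
[2] 0x13->0x18 len=5 : 59 96 1d 33 29
[3] 0x06->0x1a len=8 : 89 39 e7 25 59 e0 fc 6b
[4] 0x07->0x21 len=4 : 39 e7 25 59
[5] 0x17->0x20 len=4 : 29 59 96 89
query mem[0x23]=0x89, mem[0x0c]=0xfc, mem[0x1a]=0x89

MEM[0x23,0x0c,0x1a] = 89 fc 89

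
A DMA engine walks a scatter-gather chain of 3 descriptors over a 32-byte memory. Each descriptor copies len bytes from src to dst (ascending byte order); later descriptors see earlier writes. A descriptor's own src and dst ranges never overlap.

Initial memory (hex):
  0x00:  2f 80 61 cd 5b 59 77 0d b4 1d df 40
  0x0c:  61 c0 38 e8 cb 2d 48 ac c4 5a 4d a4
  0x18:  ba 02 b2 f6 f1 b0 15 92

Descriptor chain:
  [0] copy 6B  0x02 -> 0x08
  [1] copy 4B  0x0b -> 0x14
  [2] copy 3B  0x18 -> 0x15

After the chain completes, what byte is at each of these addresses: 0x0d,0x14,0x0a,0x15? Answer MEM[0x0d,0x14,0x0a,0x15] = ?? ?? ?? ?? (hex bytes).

D0: mem[0x08..0x0d] <- [61 cd 5b 59 77 0d]
D1: mem[0x14..0x17] <- [59 77 0d 38]
D2: mem[0x15..0x17] <- [ba 02 b2]
query mem[0x0d]=0x0d, mem[0x14]=0x59, mem[0x0a]=0x5b, mem[0x15]=0xba

MEM[0x0d,0x14,0x0a,0x15] = 0d 59 5b ba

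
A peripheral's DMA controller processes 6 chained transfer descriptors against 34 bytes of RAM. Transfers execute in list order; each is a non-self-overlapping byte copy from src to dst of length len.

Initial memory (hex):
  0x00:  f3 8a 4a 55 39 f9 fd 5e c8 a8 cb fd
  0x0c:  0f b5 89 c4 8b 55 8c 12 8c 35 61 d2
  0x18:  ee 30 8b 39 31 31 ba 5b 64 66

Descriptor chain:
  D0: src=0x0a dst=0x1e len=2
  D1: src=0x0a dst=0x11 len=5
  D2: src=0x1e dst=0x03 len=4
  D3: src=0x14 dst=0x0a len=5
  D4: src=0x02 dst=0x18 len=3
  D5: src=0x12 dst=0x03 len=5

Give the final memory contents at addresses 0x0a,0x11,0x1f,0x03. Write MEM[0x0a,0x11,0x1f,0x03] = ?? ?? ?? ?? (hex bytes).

#0 dst[0x1e+2] := {0xcb,0xfd}
#1 dst[0x11+5] := {0xcb,0xfd,0x0f,0xb5,0x89}
#2 dst[0x03+4] := {0xcb,0xfd,0x64,0x66}
#3 dst[0x0a+5] := {0xb5,0x89,0x61,0xd2,0xee}
#4 dst[0x18+3] := {0x4a,0xcb,0xfd}
#5 dst[0x03+5] := {0xfd,0x0f,0xb5,0x89,0x61}
query mem[0x0a]=0xb5, mem[0x11]=0xcb, mem[0x1f]=0xfd, mem[0x03]=0xfd

MEM[0x0a,0x11,0x1f,0x03] = b5 cb fd fd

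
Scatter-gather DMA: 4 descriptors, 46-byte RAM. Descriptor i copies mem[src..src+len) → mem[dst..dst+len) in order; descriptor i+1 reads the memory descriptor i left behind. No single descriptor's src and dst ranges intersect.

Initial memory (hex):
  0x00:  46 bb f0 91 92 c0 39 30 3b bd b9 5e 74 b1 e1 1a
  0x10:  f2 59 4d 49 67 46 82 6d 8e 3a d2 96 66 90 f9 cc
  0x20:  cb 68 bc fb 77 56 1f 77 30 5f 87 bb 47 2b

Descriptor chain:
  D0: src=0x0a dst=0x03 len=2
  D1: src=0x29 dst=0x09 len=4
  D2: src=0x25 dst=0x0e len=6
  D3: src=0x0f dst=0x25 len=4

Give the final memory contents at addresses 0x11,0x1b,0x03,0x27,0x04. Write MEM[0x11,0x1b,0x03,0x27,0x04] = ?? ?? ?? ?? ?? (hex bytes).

[0] 0x0a->0x03 len=2 : b9 5e
[1] 0x29->0x09 len=4 : 5f 87 bb 47
[2] 0x25->0x0e len=6 : 56 1f 77 30 5f 87
[3] 0x0f->0x25 len=4 : 1f 77 30 5f
query mem[0x11]=0x30, mem[0x1b]=0x96, mem[0x03]=0xb9, mem[0x27]=0x30, mem[0x04]=0x5e

MEM[0x11,0x1b,0x03,0x27,0x04] = 30 96 b9 30 5e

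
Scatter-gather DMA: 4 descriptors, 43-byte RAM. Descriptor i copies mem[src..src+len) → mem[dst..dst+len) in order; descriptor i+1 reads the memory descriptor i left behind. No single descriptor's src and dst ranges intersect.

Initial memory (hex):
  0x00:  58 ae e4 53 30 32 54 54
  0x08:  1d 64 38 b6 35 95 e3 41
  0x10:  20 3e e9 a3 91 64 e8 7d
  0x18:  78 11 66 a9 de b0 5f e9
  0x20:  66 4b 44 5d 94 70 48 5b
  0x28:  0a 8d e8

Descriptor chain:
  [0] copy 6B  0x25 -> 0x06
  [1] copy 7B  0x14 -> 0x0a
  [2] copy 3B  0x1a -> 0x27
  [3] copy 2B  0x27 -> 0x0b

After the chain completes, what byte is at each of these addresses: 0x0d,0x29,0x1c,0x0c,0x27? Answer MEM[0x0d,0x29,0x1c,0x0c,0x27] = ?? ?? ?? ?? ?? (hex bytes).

MEM[0x0d,0x29,0x1c,0x0c,0x27] = 7d de de a9 66

[0] 0x25->0x06 len=6 : 70 48 5b 0a 8d e8
[1] 0x14->0x0a len=7 : 91 64 e8 7d 78 11 66
[2] 0x1a->0x27 len=3 : 66 a9 de
[3] 0x27->0x0b len=2 : 66 a9
query mem[0x0d]=0x7d, mem[0x29]=0xde, mem[0x1c]=0xde, mem[0x0c]=0xa9, mem[0x27]=0x66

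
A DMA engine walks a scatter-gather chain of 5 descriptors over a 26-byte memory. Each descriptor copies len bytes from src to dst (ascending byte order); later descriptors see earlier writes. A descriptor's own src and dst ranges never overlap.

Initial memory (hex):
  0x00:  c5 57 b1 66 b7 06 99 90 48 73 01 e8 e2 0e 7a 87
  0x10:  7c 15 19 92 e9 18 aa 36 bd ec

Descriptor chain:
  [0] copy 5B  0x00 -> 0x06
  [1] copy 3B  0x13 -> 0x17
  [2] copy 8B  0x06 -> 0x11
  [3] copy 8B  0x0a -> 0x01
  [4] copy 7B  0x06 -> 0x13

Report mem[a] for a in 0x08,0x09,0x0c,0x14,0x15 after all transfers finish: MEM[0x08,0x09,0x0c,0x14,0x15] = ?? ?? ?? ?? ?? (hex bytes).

MEM[0x08,0x09,0x0c,0x14,0x15] = c5 66 e2 7c c5

[0] 0x00->0x06 len=5 : c5 57 b1 66 b7
[1] 0x13->0x17 len=3 : 92 e9 18
[2] 0x06->0x11 len=8 : c5 57 b1 66 b7 e8 e2 0e
[3] 0x0a->0x01 len=8 : b7 e8 e2 0e 7a 87 7c c5
[4] 0x06->0x13 len=7 : 87 7c c5 66 b7 e8 e2
query mem[0x08]=0xc5, mem[0x09]=0x66, mem[0x0c]=0xe2, mem[0x14]=0x7c, mem[0x15]=0xc5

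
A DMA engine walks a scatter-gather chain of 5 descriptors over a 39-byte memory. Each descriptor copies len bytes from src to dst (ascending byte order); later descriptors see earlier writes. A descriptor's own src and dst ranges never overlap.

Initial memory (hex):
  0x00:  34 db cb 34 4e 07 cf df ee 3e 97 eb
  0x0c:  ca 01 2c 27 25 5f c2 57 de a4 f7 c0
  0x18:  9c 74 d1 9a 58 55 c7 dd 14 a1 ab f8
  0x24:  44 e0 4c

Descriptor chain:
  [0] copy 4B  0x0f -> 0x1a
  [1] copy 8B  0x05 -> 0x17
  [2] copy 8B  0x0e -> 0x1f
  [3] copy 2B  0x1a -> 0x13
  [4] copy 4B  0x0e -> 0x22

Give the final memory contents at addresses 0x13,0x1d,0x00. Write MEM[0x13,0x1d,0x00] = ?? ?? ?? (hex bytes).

MEM[0x13,0x1d,0x00] = ee eb 34

D0: mem[0x1a..0x1d] <- [27 25 5f c2]
D1: mem[0x17..0x1e] <- [07 cf df ee 3e 97 eb ca]
D2: mem[0x1f..0x26] <- [2c 27 25 5f c2 57 de a4]
D3: mem[0x13..0x14] <- [ee 3e]
D4: mem[0x22..0x25] <- [2c 27 25 5f]
query mem[0x13]=0xee, mem[0x1d]=0xeb, mem[0x00]=0x34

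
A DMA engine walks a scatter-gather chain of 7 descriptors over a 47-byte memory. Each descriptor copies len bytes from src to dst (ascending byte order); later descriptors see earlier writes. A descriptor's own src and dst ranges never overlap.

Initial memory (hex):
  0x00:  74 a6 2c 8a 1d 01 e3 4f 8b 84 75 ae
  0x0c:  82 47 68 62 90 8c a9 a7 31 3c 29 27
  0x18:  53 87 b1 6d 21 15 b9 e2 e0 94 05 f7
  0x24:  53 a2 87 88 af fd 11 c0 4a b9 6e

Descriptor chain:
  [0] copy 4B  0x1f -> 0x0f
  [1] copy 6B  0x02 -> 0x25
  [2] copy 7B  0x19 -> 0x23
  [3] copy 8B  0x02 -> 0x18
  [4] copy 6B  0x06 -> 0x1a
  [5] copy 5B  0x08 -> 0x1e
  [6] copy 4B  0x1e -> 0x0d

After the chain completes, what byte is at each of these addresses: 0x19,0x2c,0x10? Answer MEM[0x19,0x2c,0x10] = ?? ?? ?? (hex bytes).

#0 dst[0x0f+4] := {0xe2,0xe0,0x94,0x05}
#1 dst[0x25+6] := {0x2c,0x8a,0x1d,0x01,0xe3,0x4f}
#2 dst[0x23+7] := {0x87,0xb1,0x6d,0x21,0x15,0xb9,0xe2}
#3 dst[0x18+8] := {0x2c,0x8a,0x1d,0x01,0xe3,0x4f,0x8b,0x84}
#4 dst[0x1a+6] := {0xe3,0x4f,0x8b,0x84,0x75,0xae}
#5 dst[0x1e+5] := {0x8b,0x84,0x75,0xae,0x82}
#6 dst[0x0d+4] := {0x8b,0x84,0x75,0xae}
query mem[0x19]=0x8a, mem[0x2c]=0x4a, mem[0x10]=0xae

MEM[0x19,0x2c,0x10] = 8a 4a ae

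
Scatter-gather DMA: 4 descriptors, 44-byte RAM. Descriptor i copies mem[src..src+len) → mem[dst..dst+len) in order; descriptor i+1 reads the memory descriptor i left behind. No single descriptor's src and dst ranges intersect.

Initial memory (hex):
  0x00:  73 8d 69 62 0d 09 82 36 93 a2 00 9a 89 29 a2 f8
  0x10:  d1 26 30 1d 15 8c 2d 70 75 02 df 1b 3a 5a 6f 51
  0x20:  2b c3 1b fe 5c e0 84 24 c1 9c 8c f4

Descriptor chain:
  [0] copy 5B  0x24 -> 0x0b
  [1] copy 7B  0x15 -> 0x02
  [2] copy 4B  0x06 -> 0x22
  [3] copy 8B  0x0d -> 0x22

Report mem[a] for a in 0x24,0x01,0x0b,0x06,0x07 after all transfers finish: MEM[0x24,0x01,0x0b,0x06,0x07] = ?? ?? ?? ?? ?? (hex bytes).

D0: mem[0x0b..0x0f] <- [5c e0 84 24 c1]
D1: mem[0x02..0x08] <- [8c 2d 70 75 02 df 1b]
D2: mem[0x22..0x25] <- [02 df 1b a2]
D3: mem[0x22..0x29] <- [84 24 c1 d1 26 30 1d 15]
query mem[0x24]=0xc1, mem[0x01]=0x8d, mem[0x0b]=0x5c, mem[0x06]=0x02, mem[0x07]=0xdf

MEM[0x24,0x01,0x0b,0x06,0x07] = c1 8d 5c 02 df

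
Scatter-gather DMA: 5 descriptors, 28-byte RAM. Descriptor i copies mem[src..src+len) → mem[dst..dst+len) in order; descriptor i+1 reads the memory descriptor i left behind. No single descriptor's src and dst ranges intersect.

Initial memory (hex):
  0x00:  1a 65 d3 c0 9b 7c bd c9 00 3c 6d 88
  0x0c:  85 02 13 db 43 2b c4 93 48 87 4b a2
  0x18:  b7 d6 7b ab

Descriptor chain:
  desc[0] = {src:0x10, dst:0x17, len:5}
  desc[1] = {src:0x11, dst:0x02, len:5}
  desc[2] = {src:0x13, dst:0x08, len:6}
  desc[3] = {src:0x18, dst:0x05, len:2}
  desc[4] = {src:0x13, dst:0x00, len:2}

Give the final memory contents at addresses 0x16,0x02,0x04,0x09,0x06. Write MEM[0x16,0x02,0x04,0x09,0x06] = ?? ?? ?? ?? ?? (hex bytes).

D0: mem[0x17..0x1b] <- [43 2b c4 93 48]
D1: mem[0x02..0x06] <- [2b c4 93 48 87]
D2: mem[0x08..0x0d] <- [93 48 87 4b 43 2b]
D3: mem[0x05..0x06] <- [2b c4]
D4: mem[0x00..0x01] <- [93 48]
query mem[0x16]=0x4b, mem[0x02]=0x2b, mem[0x04]=0x93, mem[0x09]=0x48, mem[0x06]=0xc4

MEM[0x16,0x02,0x04,0x09,0x06] = 4b 2b 93 48 c4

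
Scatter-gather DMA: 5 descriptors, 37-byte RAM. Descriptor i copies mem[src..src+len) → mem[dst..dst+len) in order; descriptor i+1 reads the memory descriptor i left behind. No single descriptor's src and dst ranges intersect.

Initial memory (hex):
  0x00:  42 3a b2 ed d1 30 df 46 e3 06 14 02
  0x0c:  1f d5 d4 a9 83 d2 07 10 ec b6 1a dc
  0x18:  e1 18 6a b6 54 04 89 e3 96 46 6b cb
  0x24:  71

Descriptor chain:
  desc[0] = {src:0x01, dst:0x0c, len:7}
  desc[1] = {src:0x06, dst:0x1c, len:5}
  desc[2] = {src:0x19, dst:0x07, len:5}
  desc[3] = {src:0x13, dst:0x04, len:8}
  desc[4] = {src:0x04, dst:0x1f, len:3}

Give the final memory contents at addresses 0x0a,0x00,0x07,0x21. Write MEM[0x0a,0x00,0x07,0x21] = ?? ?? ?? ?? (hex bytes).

#0 dst[0x0c+7] := {0x3a,0xb2,0xed,0xd1,0x30,0xdf,0x46}
#1 dst[0x1c+5] := {0xdf,0x46,0xe3,0x06,0x14}
#2 dst[0x07+5] := {0x18,0x6a,0xb6,0xdf,0x46}
#3 dst[0x04+8] := {0x10,0xec,0xb6,0x1a,0xdc,0xe1,0x18,0x6a}
#4 dst[0x1f+3] := {0x10,0xec,0xb6}
query mem[0x0a]=0x18, mem[0x00]=0x42, mem[0x07]=0x1a, mem[0x21]=0xb6

MEM[0x0a,0x00,0x07,0x21] = 18 42 1a b6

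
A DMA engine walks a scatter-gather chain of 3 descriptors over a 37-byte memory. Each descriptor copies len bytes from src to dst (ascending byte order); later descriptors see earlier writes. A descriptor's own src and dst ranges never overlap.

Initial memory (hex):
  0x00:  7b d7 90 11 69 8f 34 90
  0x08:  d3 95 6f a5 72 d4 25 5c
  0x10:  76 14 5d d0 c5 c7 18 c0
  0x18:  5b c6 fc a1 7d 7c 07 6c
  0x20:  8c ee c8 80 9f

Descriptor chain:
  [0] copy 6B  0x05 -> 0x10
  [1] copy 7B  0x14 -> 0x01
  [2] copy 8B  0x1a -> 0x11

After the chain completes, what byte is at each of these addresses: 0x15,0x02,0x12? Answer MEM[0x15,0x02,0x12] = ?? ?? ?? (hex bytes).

MEM[0x15,0x02,0x12] = 07 6f a1

  after D0: wrote 6B at 0x10 = 8f3490d3956f
  after D1: wrote 7B at 0x01 = 956f18c05bc6fc
  after D2: wrote 8B at 0x11 = fca17d7c076c8cee
query mem[0x15]=0x07, mem[0x02]=0x6f, mem[0x12]=0xa1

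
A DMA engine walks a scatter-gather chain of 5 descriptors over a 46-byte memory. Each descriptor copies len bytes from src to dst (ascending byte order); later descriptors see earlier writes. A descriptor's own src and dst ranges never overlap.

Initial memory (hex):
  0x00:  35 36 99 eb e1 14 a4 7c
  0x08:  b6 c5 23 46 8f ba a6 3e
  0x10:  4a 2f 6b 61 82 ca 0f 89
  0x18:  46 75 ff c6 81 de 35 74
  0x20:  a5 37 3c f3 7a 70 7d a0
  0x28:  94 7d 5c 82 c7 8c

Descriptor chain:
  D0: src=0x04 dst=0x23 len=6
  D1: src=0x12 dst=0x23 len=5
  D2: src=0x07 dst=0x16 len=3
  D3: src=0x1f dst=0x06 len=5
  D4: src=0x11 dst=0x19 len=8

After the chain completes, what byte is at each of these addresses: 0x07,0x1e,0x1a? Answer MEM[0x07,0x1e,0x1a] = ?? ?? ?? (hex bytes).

MEM[0x07,0x1e,0x1a] = a5 7c 6b

  after D0: wrote 6B at 0x23 = e114a47cb6c5
  after D1: wrote 5B at 0x23 = 6b6182ca0f
  after D2: wrote 3B at 0x16 = 7cb6c5
  after D3: wrote 5B at 0x06 = 74a5373c6b
  after D4: wrote 8B at 0x19 = 2f6b6182ca7cb6c5
query mem[0x07]=0xa5, mem[0x1e]=0x7c, mem[0x1a]=0x6b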